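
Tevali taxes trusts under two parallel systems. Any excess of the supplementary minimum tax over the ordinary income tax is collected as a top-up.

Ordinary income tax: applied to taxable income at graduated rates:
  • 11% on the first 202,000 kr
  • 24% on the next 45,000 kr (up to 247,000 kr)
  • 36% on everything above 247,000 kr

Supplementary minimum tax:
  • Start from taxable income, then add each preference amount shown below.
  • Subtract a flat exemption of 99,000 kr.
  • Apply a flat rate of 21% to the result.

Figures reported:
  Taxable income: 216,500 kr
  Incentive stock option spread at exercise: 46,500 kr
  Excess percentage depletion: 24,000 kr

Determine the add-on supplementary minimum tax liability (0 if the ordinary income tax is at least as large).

Supplementary minimum tax:
  Adjusted income: 216,500 kr + 46,500 kr + 24,000 kr = 287,000 kr
  Less exemption 99,000 kr → base 188,000 kr
  188,000 kr × 21% = 39,480 kr

Ordinary income tax:
  202,000 kr × 11% = 22,220 kr
  14,500 kr × 24% = 3,480 kr
  → 25,700 kr

Excess of supplementary minimum tax over ordinary income tax: 39,480 kr − 25,700 kr = 13,780 kr.

13,780 kr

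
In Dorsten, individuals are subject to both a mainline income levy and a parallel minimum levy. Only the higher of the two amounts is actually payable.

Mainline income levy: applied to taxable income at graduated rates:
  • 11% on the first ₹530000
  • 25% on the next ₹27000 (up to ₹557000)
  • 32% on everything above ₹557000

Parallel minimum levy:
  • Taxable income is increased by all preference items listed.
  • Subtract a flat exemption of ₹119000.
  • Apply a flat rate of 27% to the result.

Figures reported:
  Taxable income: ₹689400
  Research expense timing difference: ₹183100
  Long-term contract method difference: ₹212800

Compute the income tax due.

Parallel minimum levy:
  Adjusted income: ₹689400 + ₹183100 + ₹212800 = ₹1085300
  Less exemption ₹119000 → base ₹966300
  ₹966300 × 27% = ₹260901

Mainline income levy:
  ₹530000 × 11% = ₹58300
  ₹27000 × 25% = ₹6750
  ₹132400 × 32% = ₹42368
  → ₹107418

₹260901 > ₹107418, so the parallel minimum levy is the binding amount.

₹260901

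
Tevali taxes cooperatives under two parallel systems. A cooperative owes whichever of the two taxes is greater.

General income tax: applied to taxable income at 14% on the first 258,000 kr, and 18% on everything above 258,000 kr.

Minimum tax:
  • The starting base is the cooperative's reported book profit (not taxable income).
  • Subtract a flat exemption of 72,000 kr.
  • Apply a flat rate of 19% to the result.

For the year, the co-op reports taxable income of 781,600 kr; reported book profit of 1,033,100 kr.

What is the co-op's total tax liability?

General income tax:
  258,000 kr × 14% = 36,120 kr
  523,600 kr × 18% = 94,248 kr
  → 130,368 kr

Minimum tax:
  Base (reported book profit): 1,033,100 kr
  Less exemption 72,000 kr → base 961,100 kr
  961,100 kr × 19% = 182,609 kr

182,609 kr > 130,368 kr, so the minimum tax is the binding amount.

182,609 kr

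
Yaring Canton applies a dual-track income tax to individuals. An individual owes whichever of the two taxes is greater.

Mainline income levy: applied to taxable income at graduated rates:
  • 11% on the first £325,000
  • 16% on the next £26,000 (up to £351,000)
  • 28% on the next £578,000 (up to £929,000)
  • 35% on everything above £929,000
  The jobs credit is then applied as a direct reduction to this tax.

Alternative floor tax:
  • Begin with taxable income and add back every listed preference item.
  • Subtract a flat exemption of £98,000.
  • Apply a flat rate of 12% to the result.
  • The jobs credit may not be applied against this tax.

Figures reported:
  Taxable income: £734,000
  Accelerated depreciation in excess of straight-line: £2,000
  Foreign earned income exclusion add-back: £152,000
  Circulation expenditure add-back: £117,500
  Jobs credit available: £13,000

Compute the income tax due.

£134,150

Mainline income levy:
  £325,000 × 11% = £35,750
  £26,000 × 16% = £4,160
  £383,000 × 28% = £107,240
  → £147,150
  Less jobs credit £13,000 → £134,150

Alternative floor tax:
  Adjusted income: £734,000 + £2,000 + £152,000 + £117,500 = £1,005,500
  Less exemption £98,000 → base £907,500
  £907,500 × 12% = £108,900

£134,150 > £108,900, so the mainline income levy governs.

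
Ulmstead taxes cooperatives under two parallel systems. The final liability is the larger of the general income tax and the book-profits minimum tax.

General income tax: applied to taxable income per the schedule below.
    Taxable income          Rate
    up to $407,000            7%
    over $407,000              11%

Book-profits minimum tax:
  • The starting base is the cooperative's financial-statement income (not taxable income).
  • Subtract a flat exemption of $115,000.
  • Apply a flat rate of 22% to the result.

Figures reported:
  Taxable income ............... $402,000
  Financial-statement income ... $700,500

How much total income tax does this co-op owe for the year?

$128,810

General income tax:
  $402,000 × 7% = $28,140

Book-profits minimum tax:
  Base (financial-statement income): $700,500
  Less exemption $115,000 → base $585,500
  $585,500 × 22% = $128,810

$128,810 > $28,140, so the book-profits minimum tax is the binding amount.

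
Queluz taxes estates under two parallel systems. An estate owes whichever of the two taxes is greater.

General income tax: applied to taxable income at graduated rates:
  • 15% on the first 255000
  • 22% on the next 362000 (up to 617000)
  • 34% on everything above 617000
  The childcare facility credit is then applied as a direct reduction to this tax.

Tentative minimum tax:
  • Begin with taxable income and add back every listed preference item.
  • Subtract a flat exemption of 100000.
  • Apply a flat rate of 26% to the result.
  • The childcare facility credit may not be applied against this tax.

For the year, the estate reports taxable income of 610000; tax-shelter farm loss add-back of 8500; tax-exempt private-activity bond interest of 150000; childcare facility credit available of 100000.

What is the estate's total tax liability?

Tentative minimum tax:
  Adjusted income: 610000 + 8500 + 150000 = 768500
  Less exemption 100000 → base 668500
  668500 × 26% = 173810

General income tax:
  255000 × 15% = 38250
  355000 × 22% = 78100
  → 116350
  Less childcare facility credit 100000 → 16350

173810 > 16350, so the tentative minimum tax is the binding amount.

173810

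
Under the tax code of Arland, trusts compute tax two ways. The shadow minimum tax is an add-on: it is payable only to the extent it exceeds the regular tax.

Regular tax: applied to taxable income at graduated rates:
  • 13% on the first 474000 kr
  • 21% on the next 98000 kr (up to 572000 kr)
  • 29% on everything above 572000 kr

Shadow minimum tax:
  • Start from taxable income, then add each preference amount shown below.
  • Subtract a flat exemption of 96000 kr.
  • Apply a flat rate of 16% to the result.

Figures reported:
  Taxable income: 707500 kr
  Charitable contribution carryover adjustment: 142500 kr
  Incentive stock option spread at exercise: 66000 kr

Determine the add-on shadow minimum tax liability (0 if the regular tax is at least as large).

Shadow minimum tax:
  Adjusted income: 707500 kr + 142500 kr + 66000 kr = 916000 kr
  Less exemption 96000 kr → base 820000 kr
  820000 kr × 16% = 131200 kr

Regular tax:
  474000 kr × 13% = 61620 kr
  98000 kr × 21% = 20580 kr
  135500 kr × 29% = 39295 kr
  → 121495 kr

Excess of shadow minimum tax over regular tax: 131200 kr − 121495 kr = 9705 kr.

9705 kr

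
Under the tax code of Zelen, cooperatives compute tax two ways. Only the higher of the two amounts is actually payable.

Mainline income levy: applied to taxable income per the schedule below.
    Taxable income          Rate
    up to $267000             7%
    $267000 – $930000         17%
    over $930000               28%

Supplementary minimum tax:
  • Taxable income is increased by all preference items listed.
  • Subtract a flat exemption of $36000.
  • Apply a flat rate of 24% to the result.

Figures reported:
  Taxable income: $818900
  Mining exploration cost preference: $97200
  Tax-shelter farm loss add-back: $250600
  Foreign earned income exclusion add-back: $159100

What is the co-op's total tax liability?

$309552

Mainline income levy:
  $267000 × 7% = $18690
  $551900 × 17% = $93823
  → $112513

Supplementary minimum tax:
  Adjusted income: $818900 + $97200 + $250600 + $159100 = $1325800
  Less exemption $36000 → base $1289800
  $1289800 × 24% = $309552

$309552 > $112513, so the supplementary minimum tax is the binding amount.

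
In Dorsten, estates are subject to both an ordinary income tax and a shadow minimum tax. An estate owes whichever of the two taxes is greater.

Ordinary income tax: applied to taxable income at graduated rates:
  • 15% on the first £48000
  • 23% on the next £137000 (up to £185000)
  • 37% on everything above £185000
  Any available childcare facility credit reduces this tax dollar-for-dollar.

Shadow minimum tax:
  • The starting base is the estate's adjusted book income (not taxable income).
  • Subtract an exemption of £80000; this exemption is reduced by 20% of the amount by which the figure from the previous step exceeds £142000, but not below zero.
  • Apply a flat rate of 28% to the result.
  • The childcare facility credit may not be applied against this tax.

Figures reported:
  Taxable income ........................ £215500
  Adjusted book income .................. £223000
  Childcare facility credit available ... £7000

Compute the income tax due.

Shadow minimum tax:
  Base (adjusted book income): £223000
  Exemption: £80000 − 20% × (£223000 − £142000) = £80000 − £16200 = £63800
  Base: £223000 − £63800 = £159200
  £159200 × 28% = £44576

Ordinary income tax:
  £48000 × 15% = £7200
  £137000 × 23% = £31510
  £30500 × 37% = £11285
  → £49995
  Less childcare facility credit £7000 → £42995

£44576 > £42995, so the shadow minimum tax is the binding amount.

£44576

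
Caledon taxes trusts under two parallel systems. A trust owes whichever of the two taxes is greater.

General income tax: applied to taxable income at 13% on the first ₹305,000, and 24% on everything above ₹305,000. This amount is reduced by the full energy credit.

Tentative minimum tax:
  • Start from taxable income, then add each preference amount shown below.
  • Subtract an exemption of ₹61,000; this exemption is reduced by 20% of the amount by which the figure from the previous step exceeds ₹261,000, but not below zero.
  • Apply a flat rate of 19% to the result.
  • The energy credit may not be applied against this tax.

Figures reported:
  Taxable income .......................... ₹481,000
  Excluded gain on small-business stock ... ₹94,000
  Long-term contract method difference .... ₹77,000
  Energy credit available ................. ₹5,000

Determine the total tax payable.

General income tax:
  ₹305,000 × 13% = ₹39,650
  ₹176,000 × 24% = ₹42,240
  → ₹81,890
  Less energy credit ₹5,000 → ₹76,890

Tentative minimum tax:
  Adjusted income: ₹481,000 + ₹94,000 + ₹77,000 = ₹652,000
  Exemption: 20% × (₹652,000 − ₹261,000) = ₹78,200 ≥ ₹61,000, so the exemption is fully phased out
  Base: ₹652,000 − ₹0 = ₹652,000
  ₹652,000 × 19% = ₹123,880

₹123,880 > ₹76,890, so the tentative minimum tax is the binding amount.

₹123,880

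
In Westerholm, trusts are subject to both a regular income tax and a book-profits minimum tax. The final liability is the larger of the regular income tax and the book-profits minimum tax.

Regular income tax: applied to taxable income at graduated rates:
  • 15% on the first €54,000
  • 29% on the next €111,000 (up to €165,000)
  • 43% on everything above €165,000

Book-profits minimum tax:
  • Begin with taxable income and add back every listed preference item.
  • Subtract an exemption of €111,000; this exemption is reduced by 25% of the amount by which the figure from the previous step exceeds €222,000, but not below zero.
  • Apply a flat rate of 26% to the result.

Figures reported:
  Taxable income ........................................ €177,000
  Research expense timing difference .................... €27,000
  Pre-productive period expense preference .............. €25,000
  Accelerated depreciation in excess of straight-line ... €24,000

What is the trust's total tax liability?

Book-profits minimum tax:
  Adjusted income: €177,000 + €27,000 + €25,000 + €24,000 = €253,000
  Exemption: €111,000 − 25% × (€253,000 − €222,000) = €111,000 − €7,750 = €103,250
  Base: €253,000 − €103,250 = €149,750
  €149,750 × 26% = €38,935

Regular income tax:
  €54,000 × 15% = €8,100
  €111,000 × 29% = €32,190
  €12,000 × 43% = €5,160
  → €45,450

€45,450 > €38,935, so the regular income tax governs.

€45,450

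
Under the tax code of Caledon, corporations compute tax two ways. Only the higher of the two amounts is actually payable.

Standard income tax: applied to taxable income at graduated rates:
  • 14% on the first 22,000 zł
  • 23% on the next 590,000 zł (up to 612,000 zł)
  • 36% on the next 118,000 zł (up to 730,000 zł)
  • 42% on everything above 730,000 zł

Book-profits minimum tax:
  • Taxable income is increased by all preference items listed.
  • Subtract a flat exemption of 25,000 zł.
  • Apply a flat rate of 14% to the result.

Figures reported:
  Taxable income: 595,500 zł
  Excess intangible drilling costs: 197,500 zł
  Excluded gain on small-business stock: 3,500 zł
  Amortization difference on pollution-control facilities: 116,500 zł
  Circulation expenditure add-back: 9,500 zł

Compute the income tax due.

134,985 zł

Book-profits minimum tax:
  Adjusted income: 595,500 zł + 197,500 zł + 3,500 zł + 116,500 zł + 9,500 zł = 922,500 zł
  Less exemption 25,000 zł → base 897,500 zł
  897,500 zł × 14% = 125,650 zł

Standard income tax:
  22,000 zł × 14% = 3,080 zł
  573,500 zł × 23% = 131,905 zł
  → 134,985 zł

134,985 zł > 125,650 zł, so the standard income tax governs.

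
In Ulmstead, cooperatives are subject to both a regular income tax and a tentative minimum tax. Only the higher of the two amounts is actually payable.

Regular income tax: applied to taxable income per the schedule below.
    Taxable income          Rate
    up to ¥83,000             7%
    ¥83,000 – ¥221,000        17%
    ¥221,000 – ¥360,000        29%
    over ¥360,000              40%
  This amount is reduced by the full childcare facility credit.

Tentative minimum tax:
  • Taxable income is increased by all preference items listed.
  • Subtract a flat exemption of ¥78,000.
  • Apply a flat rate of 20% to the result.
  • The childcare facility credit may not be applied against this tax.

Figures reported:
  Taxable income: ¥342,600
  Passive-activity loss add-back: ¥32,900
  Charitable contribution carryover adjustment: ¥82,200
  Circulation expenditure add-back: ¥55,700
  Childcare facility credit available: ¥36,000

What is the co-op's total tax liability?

Tentative minimum tax:
  Adjusted income: ¥342,600 + ¥32,900 + ¥82,200 + ¥55,700 = ¥513,400
  Less exemption ¥78,000 → base ¥435,400
  ¥435,400 × 20% = ¥87,080

Regular income tax:
  ¥83,000 × 7% = ¥5,810
  ¥138,000 × 17% = ¥23,460
  ¥121,600 × 29% = ¥35,264
  → ¥64,534
  Less childcare facility credit ¥36,000 → ¥28,534

¥87,080 > ¥28,534, so the tentative minimum tax is the binding amount.

¥87,080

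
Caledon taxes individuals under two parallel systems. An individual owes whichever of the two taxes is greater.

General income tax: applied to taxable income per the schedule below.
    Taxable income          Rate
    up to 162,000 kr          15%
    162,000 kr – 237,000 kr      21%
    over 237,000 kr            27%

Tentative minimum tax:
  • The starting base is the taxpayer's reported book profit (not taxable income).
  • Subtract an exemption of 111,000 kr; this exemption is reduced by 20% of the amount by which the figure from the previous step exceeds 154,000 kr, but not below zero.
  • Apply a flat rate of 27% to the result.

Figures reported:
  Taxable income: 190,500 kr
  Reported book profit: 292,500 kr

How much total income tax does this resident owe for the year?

General income tax:
  162,000 kr × 15% = 24,300 kr
  28,500 kr × 21% = 5,985 kr
  → 30,285 kr

Tentative minimum tax:
  Base (reported book profit): 292,500 kr
  Exemption: 111,000 kr − 20% × (292,500 kr − 154,000 kr) = 111,000 kr − 27,700 kr = 83,300 kr
  Base: 292,500 kr − 83,300 kr = 209,200 kr
  209,200 kr × 27% = 56,484 kr

56,484 kr > 30,285 kr, so the tentative minimum tax is the binding amount.

56,484 kr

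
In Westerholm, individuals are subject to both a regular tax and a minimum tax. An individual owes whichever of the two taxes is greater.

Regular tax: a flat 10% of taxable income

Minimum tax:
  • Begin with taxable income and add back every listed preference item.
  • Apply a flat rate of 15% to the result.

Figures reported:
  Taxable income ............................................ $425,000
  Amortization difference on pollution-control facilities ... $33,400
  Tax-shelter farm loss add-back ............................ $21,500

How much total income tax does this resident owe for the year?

Regular tax:
  $425,000 × 10% = $42,500

Minimum tax:
  Adjusted income: $425,000 + $33,400 + $21,500 = $479,900
  $479,900 × 15% = $71,985

$71,985 > $42,500, so the minimum tax is the binding amount.

$71,985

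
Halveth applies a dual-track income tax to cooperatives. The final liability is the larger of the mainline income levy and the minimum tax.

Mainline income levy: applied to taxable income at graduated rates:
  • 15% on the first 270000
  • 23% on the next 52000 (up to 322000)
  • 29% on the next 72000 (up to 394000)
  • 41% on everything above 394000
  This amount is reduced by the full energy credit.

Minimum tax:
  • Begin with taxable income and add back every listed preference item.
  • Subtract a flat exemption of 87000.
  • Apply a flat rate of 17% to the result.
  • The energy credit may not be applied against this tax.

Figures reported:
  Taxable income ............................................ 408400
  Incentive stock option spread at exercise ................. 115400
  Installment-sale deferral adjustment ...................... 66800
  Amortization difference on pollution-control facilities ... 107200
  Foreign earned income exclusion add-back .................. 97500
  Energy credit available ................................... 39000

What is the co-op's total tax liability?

Minimum tax:
  Adjusted income: 408400 + 115400 + 66800 + 107200 + 97500 = 795300
  Less exemption 87000 → base 708300
  708300 × 17% = 120411

Mainline income levy:
  270000 × 15% = 40500
  52000 × 23% = 11960
  72000 × 29% = 20880
  14400 × 41% = 5904
  → 79244
  Less energy credit 39000 → 40244

120411 > 40244, so the minimum tax is the binding amount.

120411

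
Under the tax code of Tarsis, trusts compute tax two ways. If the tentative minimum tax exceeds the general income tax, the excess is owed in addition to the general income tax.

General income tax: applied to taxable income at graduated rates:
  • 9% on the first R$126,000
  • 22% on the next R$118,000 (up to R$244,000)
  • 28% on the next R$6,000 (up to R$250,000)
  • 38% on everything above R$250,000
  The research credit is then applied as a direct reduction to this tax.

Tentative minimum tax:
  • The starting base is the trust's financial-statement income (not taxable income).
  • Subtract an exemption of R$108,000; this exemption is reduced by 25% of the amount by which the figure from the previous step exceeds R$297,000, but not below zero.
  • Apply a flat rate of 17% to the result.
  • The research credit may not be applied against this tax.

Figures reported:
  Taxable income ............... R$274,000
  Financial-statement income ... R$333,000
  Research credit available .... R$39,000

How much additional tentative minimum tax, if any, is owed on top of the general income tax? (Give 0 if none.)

General income tax:
  R$126,000 × 9% = R$11,340
  R$118,000 × 22% = R$25,960
  R$6,000 × 28% = R$1,680
  R$24,000 × 38% = R$9,120
  → R$48,100
  Less research credit R$39,000 → R$9,100

Tentative minimum tax:
  Base (financial-statement income): R$333,000
  Exemption: R$108,000 − 25% × (R$333,000 − R$297,000) = R$108,000 − R$9,000 = R$99,000
  Base: R$333,000 − R$99,000 = R$234,000
  R$234,000 × 17% = R$39,780

Excess of tentative minimum tax over general income tax: R$39,780 − R$9,100 = R$30,680.

R$30,680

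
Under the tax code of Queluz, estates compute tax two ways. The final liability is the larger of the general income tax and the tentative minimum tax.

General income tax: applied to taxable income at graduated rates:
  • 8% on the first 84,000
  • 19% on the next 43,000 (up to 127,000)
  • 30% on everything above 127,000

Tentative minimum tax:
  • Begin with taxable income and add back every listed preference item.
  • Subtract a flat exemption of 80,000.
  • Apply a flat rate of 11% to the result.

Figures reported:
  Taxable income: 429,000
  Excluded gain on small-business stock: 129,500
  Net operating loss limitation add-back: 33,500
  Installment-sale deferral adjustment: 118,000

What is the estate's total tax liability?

General income tax:
  84,000 × 8% = 6,720
  43,000 × 19% = 8,170
  302,000 × 30% = 90,600
  → 105,490

Tentative minimum tax:
  Adjusted income: 429,000 + 129,500 + 33,500 + 118,000 = 710,000
  Less exemption 80,000 → base 630,000
  630,000 × 11% = 69,300

105,490 > 69,300, so the general income tax governs.

105,490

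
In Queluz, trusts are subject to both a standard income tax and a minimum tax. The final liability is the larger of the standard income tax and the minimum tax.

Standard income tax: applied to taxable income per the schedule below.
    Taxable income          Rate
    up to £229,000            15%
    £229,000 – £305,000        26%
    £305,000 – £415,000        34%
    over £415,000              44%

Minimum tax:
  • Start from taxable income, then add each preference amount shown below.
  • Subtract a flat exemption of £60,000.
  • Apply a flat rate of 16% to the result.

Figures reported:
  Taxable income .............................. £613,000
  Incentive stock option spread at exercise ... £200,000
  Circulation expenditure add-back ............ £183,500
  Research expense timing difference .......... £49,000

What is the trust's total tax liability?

£178,630

Standard income tax:
  £229,000 × 15% = £34,350
  £76,000 × 26% = £19,760
  £110,000 × 34% = £37,400
  £198,000 × 44% = £87,120
  → £178,630

Minimum tax:
  Adjusted income: £613,000 + £200,000 + £183,500 + £49,000 = £1,045,500
  Less exemption £60,000 → base £985,500
  £985,500 × 16% = £157,680

£178,630 > £157,680, so the standard income tax governs.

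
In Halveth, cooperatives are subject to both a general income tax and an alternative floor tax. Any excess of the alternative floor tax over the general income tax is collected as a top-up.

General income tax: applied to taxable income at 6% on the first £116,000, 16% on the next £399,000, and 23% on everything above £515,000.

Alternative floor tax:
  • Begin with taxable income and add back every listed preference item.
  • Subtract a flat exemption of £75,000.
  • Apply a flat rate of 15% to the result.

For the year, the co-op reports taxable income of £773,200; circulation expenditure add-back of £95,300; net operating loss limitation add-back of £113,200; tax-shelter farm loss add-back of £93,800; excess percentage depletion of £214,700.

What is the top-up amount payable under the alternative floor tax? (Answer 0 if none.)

£52,094

General income tax:
  £116,000 × 6% = £6,960
  £399,000 × 16% = £63,840
  £258,200 × 23% = £59,386
  → £130,186

Alternative floor tax:
  Adjusted income: £773,200 + £95,300 + £113,200 + £93,800 + £214,700 = £1,290,200
  Less exemption £75,000 → base £1,215,200
  £1,215,200 × 15% = £182,280

Excess of alternative floor tax over general income tax: £182,280 − £130,186 = £52,094.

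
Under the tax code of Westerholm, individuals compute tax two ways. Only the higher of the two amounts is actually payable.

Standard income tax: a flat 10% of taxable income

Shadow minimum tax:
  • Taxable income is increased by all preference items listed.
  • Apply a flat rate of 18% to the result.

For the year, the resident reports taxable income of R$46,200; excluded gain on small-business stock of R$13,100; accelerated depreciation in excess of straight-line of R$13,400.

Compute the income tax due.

Standard income tax:
  R$46,200 × 10% = R$4,620

Shadow minimum tax:
  Adjusted income: R$46,200 + R$13,100 + R$13,400 = R$72,700
  R$72,700 × 18% = R$13,086

R$13,086 > R$4,620, so the shadow minimum tax is the binding amount.

R$13,086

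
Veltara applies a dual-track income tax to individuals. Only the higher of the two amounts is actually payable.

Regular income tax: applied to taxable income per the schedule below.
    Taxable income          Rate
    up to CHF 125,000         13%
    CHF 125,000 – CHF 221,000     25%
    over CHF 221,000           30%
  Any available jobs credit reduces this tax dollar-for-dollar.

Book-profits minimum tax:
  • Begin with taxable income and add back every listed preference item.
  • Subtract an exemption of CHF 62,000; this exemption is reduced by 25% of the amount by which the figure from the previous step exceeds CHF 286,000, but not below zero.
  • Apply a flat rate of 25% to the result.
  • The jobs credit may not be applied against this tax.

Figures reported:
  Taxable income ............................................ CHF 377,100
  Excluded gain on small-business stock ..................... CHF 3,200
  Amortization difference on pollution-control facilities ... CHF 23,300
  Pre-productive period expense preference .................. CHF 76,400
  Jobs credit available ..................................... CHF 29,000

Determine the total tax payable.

Regular income tax:
  CHF 125,000 × 13% = CHF 16,250
  CHF 96,000 × 25% = CHF 24,000
  CHF 156,100 × 30% = CHF 46,830
  → CHF 87,080
  Less jobs credit CHF 29,000 → CHF 58,080

Book-profits minimum tax:
  Adjusted income: CHF 377,100 + CHF 3,200 + CHF 23,300 + CHF 76,400 = CHF 480,000
  Exemption: CHF 62,000 − 25% × (CHF 480,000 − CHF 286,000) = CHF 62,000 − CHF 48,500 = CHF 13,500
  Base: CHF 480,000 − CHF 13,500 = CHF 466,500
  CHF 466,500 × 25% = CHF 116,625

CHF 116,625 > CHF 58,080, so the book-profits minimum tax is the binding amount.

CHF 116,625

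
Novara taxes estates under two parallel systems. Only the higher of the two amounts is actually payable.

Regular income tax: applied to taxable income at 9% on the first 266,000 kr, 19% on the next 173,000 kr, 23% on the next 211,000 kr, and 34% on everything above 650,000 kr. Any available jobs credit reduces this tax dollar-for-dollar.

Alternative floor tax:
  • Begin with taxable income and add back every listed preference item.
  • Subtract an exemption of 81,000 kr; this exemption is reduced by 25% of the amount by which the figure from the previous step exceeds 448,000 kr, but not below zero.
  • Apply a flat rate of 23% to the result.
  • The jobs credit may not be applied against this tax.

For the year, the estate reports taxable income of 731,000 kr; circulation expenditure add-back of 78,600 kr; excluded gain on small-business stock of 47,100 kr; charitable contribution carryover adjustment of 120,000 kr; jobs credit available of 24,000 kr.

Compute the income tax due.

224,641 kr

Regular income tax:
  266,000 kr × 9% = 23,940 kr
  173,000 kr × 19% = 32,870 kr
  211,000 kr × 23% = 48,530 kr
  81,000 kr × 34% = 27,540 kr
  → 132,880 kr
  Less jobs credit 24,000 kr → 108,880 kr

Alternative floor tax:
  Adjusted income: 731,000 kr + 78,600 kr + 47,100 kr + 120,000 kr = 976,700 kr
  Exemption: 25% × (976,700 kr − 448,000 kr) = 132,175 kr ≥ 81,000 kr, so the exemption is fully phased out
  Base: 976,700 kr − 0 kr = 976,700 kr
  976,700 kr × 23% = 224,641 kr

224,641 kr > 108,880 kr, so the alternative floor tax is the binding amount.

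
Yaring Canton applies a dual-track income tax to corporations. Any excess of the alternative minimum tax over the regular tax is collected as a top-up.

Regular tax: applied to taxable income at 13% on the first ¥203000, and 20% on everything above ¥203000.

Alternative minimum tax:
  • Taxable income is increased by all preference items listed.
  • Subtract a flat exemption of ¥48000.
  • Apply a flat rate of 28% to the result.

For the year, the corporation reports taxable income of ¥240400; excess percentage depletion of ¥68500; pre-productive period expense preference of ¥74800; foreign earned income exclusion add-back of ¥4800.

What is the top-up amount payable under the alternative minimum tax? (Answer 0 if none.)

Alternative minimum tax:
  Adjusted income: ¥240400 + ¥68500 + ¥74800 + ¥4800 = ¥388500
  Less exemption ¥48000 → base ¥340500
  ¥340500 × 28% = ¥95340

Regular tax:
  ¥203000 × 13% = ¥26390
  ¥37400 × 20% = ¥7480
  → ¥33870

Excess of alternative minimum tax over regular tax: ¥95340 − ¥33870 = ¥61470.

¥61470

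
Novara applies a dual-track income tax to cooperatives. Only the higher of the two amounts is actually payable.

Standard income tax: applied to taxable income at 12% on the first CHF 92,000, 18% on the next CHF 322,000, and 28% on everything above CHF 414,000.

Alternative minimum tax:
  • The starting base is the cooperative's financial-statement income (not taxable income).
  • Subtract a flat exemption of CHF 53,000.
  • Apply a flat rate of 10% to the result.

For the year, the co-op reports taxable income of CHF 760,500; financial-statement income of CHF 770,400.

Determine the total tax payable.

CHF 166,020

Alternative minimum tax:
  Base (financial-statement income): CHF 770,400
  Less exemption CHF 53,000 → base CHF 717,400
  CHF 717,400 × 10% = CHF 71,740

Standard income tax:
  CHF 92,000 × 12% = CHF 11,040
  CHF 322,000 × 18% = CHF 57,960
  CHF 346,500 × 28% = CHF 97,020
  → CHF 166,020

CHF 166,020 > CHF 71,740, so the standard income tax governs.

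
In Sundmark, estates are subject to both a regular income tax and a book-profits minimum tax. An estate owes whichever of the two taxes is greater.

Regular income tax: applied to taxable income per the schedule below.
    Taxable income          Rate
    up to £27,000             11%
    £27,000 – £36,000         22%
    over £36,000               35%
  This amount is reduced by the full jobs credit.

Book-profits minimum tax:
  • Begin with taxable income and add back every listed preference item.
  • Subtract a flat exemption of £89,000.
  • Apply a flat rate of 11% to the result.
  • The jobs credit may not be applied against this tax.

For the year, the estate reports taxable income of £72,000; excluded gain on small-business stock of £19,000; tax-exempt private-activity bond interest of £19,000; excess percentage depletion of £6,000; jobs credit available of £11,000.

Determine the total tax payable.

£6,550

Book-profits minimum tax:
  Adjusted income: £72,000 + £19,000 + £19,000 + £6,000 = £116,000
  Less exemption £89,000 → base £27,000
  £27,000 × 11% = £2,970

Regular income tax:
  £27,000 × 11% = £2,970
  £9,000 × 22% = £1,980
  £36,000 × 35% = £12,600
  → £17,550
  Less jobs credit £11,000 → £6,550

£6,550 > £2,970, so the regular income tax governs.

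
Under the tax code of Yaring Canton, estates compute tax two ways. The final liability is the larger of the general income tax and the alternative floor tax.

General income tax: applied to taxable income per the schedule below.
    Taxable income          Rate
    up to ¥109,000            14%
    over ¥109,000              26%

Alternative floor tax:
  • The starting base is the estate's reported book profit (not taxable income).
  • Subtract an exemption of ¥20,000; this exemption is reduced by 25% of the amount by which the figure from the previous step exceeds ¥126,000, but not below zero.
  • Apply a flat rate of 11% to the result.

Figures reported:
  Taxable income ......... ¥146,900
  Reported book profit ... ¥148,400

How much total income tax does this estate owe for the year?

General income tax:
  ¥109,000 × 14% = ¥15,260
  ¥37,900 × 26% = ¥9,854
  → ¥25,114

Alternative floor tax:
  Base (reported book profit): ¥148,400
  Exemption: ¥20,000 − 25% × (¥148,400 − ¥126,000) = ¥20,000 − ¥5,600 = ¥14,400
  Base: ¥148,400 − ¥14,400 = ¥134,000
  ¥134,000 × 11% = ¥14,740

¥25,114 > ¥14,740, so the general income tax governs.

¥25,114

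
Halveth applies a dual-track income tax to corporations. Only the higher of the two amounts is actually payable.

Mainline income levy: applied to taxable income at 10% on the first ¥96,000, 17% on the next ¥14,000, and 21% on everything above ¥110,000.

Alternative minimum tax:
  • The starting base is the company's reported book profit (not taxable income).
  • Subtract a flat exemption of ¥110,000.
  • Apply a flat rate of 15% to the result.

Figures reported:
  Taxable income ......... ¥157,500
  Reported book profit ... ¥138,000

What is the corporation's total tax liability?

Mainline income levy:
  ¥96,000 × 10% = ¥9,600
  ¥14,000 × 17% = ¥2,380
  ¥47,500 × 21% = ¥9,975
  → ¥21,955

Alternative minimum tax:
  Base (reported book profit): ¥138,000
  Less exemption ¥110,000 → base ¥28,000
  ¥28,000 × 15% = ¥4,200

¥21,955 > ¥4,200, so the mainline income levy governs.

¥21,955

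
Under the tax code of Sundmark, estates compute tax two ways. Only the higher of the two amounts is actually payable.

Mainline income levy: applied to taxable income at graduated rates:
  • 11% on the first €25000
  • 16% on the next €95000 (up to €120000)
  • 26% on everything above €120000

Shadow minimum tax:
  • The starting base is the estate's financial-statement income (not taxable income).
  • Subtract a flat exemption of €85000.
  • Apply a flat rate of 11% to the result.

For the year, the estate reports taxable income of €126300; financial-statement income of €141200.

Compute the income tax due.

€19588

Shadow minimum tax:
  Base (financial-statement income): €141200
  Less exemption €85000 → base €56200
  €56200 × 11% = €6182

Mainline income levy:
  €25000 × 11% = €2750
  €95000 × 16% = €15200
  €6300 × 26% = €1638
  → €19588

€19588 > €6182, so the mainline income levy governs.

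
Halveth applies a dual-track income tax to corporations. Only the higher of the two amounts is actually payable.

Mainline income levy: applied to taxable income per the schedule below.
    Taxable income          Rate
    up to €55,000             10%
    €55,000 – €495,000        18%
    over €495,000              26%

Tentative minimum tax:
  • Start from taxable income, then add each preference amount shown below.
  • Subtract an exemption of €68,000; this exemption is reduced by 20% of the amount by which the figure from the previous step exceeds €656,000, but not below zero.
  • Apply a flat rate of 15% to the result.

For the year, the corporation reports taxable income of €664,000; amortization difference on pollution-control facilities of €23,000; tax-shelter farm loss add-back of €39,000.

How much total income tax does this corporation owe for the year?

€128,640

Mainline income levy:
  €55,000 × 10% = €5,500
  €440,000 × 18% = €79,200
  €169,000 × 26% = €43,940
  → €128,640

Tentative minimum tax:
  Adjusted income: €664,000 + €23,000 + €39,000 = €726,000
  Exemption: €68,000 − 20% × (€726,000 − €656,000) = €68,000 − €14,000 = €54,000
  Base: €726,000 − €54,000 = €672,000
  €672,000 × 15% = €100,800

€128,640 > €100,800, so the mainline income levy governs.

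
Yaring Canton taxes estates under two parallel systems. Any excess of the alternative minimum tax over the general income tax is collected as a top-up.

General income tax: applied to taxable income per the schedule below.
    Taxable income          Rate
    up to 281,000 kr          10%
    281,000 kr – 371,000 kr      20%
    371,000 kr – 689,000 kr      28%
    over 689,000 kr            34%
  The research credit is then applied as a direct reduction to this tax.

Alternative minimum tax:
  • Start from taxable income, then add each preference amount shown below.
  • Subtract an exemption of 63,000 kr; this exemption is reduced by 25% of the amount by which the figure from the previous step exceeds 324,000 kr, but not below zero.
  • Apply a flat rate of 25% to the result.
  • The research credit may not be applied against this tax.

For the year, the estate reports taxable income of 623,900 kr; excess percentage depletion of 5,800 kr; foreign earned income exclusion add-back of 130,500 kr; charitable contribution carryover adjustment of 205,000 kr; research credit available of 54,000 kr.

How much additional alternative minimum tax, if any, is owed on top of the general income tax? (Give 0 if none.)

Alternative minimum tax:
  Adjusted income: 623,900 kr + 5,800 kr + 130,500 kr + 205,000 kr = 965,200 kr
  Exemption: 25% × (965,200 kr − 324,000 kr) = 160,300 kr ≥ 63,000 kr, so the exemption is fully phased out
  Base: 965,200 kr − 0 kr = 965,200 kr
  965,200 kr × 25% = 241,300 kr

General income tax:
  281,000 kr × 10% = 28,100 kr
  90,000 kr × 20% = 18,000 kr
  252,900 kr × 28% = 70,812 kr
  → 116,912 kr
  Less research credit 54,000 kr → 62,912 kr

Excess of alternative minimum tax over general income tax: 241,300 kr − 62,912 kr = 178,388 kr.

178,388 kr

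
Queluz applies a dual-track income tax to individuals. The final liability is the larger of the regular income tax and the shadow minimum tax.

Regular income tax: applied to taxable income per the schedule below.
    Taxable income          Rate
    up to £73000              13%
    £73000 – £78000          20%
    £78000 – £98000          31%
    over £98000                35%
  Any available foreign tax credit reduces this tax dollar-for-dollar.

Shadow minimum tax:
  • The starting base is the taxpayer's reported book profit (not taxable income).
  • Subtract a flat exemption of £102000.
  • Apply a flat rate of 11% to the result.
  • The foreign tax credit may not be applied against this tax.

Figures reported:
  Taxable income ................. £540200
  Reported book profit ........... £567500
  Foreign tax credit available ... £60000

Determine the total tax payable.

£111460

Shadow minimum tax:
  Base (reported book profit): £567500
  Less exemption £102000 → base £465500
  £465500 × 11% = £51205

Regular income tax:
  £73000 × 13% = £9490
  £5000 × 20% = £1000
  £20000 × 31% = £6200
  £442200 × 35% = £154770
  → £171460
  Less foreign tax credit £60000 → £111460

£111460 > £51205, so the regular income tax governs.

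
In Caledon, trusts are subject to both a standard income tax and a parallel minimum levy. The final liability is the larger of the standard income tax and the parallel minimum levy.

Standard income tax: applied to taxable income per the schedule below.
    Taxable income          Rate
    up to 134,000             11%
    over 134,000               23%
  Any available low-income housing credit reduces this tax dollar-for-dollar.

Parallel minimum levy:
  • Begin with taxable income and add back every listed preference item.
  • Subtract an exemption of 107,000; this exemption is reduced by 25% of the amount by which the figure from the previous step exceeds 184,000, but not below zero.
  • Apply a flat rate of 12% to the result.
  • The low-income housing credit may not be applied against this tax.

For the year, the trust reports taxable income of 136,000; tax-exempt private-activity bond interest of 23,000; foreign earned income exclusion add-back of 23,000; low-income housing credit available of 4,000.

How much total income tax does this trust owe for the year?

Parallel minimum levy:
  Adjusted income: 136,000 + 23,000 + 23,000 = 182,000
  Exemption: 182,000 ≤ 184,000, so full 107,000 applies
  Base: 182,000 − 107,000 = 75,000
  75,000 × 12% = 9,000

Standard income tax:
  134,000 × 11% = 14,740
  2,000 × 23% = 460
  → 15,200
  Less low-income housing credit 4,000 → 11,200

11,200 > 9,000, so the standard income tax governs.

11,200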